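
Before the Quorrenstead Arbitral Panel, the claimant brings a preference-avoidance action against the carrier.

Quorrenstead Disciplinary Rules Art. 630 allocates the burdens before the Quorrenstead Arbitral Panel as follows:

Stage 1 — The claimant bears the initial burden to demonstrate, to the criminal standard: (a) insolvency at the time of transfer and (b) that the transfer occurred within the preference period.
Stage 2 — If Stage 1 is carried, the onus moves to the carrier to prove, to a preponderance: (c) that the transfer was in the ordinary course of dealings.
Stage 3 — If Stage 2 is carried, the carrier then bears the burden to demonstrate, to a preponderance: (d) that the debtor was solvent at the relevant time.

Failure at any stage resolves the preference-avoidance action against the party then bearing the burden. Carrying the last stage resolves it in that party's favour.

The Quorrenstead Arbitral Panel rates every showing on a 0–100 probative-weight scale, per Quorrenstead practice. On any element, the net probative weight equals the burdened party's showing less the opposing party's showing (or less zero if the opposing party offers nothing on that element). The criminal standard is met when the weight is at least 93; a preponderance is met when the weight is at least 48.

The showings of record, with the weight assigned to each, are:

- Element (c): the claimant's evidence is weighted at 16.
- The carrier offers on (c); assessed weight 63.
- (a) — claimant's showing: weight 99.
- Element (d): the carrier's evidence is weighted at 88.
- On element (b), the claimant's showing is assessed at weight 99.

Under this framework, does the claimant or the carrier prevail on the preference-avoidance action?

Stage 1 — burden on claimant; standard: the criminal standard (weight is at least 93).
    (a): 99 ≥ 93 [met]
    (b): 99 ≥ 93 [met]
  Stage 1 carried; the burden shifts to the carrier.
Stage 2 — burden on carrier; standard: a preponderance (weight is at least 48).
    (c): 63 − 16 = 47 < 48 [not met]
  Stage 2 not carried; the carrier fails its burden.
The analysis ends at Stage 2; the claimant prevails.

claimant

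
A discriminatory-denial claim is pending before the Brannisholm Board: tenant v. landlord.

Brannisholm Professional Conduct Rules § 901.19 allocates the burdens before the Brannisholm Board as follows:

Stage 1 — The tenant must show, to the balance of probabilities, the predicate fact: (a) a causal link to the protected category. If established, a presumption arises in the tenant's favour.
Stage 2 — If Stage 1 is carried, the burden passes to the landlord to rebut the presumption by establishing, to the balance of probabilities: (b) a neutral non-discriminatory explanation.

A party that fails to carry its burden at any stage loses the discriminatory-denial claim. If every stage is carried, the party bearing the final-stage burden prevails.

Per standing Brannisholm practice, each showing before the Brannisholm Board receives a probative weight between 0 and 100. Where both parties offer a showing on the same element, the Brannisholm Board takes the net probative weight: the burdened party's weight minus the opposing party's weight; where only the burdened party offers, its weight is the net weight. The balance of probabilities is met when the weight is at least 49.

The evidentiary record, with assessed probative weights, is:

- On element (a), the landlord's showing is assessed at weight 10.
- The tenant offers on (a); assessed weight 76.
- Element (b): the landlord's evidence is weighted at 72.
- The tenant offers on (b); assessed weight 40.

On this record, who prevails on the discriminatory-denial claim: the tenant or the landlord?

Stage 1 (tenant, the balance of probabilities, weight is at least 49): (a) net 76−10=66 ≥ 49 — meets.
  Stage 1 is satisfied; the onus moves to the landlord.
Stage 2 (landlord, the balance of probabilities, weight is at least 49): (b) net 72−40=32 < 49 — fails.
  Not every element is met, so the landlord fails to carry Stage 2.
So the tenant prevails.

tenant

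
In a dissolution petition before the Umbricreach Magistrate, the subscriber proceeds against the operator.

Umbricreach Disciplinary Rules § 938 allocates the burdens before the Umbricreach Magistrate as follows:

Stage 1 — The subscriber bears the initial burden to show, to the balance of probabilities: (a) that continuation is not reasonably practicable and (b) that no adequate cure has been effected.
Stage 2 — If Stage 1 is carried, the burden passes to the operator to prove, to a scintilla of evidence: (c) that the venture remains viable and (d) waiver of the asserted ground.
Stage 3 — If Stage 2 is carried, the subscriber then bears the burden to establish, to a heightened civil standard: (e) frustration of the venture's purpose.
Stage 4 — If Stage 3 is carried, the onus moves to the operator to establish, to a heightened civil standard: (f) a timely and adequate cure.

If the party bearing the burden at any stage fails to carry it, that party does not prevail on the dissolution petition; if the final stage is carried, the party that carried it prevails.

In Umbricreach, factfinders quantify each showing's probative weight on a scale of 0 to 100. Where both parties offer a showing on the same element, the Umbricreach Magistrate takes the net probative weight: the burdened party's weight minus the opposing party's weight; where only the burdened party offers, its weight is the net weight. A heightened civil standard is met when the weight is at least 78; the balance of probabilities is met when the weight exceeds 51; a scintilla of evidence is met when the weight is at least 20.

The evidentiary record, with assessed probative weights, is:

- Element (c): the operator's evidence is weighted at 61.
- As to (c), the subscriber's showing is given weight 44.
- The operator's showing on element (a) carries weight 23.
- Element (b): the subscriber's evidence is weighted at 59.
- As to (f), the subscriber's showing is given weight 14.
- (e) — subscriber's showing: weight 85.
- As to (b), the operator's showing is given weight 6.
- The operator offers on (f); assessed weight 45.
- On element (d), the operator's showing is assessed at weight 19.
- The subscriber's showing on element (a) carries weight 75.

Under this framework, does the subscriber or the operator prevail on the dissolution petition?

Stage 1 — burden on subscriber; standard: the balance of probabilities (weight exceeds 51).
    (a): 75 − 23 = 52 > 51 [met]
    (b): 59 − 6 = 53 > 51 [met]
  Stage 1 carried; the burden shifts to the operator.
Stage 2 — burden on operator; standard: a scintilla of evidence (weight is at least 20).
    (c): 61 − 44 = 17 < 20 [not met]
    (d): 19 < 20 [not met]
  Stage 2 not carried; the operator fails its burden.
The analysis ends at Stage 2; the subscriber prevails.

subscriber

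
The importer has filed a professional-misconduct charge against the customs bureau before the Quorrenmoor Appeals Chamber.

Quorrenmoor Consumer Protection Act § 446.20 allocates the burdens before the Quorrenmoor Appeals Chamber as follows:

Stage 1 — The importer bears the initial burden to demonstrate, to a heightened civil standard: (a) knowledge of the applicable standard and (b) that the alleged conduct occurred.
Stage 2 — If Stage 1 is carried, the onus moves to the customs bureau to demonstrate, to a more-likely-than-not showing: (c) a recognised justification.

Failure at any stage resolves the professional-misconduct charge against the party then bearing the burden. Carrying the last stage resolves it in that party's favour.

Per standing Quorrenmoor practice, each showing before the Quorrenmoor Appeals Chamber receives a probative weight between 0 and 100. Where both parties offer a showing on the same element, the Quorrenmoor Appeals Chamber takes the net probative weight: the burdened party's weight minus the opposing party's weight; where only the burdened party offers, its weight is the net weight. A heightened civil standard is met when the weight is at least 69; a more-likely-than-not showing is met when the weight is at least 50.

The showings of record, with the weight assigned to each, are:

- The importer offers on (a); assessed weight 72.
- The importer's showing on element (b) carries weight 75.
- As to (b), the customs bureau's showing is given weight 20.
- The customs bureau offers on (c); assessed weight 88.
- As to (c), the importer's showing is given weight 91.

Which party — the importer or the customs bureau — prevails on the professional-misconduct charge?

customs bureau

Stage 1 — burden on importer; standard: a heightened civil standard (weight is at least 69).
    (a): 72 ≥ 69 [met]
    (b): 75 − 20 = 55 < 69 [not met]
  Not every element is met, so the importer fails to carry Stage 1.
The analysis ends at Stage 1; the customs bureau prevails.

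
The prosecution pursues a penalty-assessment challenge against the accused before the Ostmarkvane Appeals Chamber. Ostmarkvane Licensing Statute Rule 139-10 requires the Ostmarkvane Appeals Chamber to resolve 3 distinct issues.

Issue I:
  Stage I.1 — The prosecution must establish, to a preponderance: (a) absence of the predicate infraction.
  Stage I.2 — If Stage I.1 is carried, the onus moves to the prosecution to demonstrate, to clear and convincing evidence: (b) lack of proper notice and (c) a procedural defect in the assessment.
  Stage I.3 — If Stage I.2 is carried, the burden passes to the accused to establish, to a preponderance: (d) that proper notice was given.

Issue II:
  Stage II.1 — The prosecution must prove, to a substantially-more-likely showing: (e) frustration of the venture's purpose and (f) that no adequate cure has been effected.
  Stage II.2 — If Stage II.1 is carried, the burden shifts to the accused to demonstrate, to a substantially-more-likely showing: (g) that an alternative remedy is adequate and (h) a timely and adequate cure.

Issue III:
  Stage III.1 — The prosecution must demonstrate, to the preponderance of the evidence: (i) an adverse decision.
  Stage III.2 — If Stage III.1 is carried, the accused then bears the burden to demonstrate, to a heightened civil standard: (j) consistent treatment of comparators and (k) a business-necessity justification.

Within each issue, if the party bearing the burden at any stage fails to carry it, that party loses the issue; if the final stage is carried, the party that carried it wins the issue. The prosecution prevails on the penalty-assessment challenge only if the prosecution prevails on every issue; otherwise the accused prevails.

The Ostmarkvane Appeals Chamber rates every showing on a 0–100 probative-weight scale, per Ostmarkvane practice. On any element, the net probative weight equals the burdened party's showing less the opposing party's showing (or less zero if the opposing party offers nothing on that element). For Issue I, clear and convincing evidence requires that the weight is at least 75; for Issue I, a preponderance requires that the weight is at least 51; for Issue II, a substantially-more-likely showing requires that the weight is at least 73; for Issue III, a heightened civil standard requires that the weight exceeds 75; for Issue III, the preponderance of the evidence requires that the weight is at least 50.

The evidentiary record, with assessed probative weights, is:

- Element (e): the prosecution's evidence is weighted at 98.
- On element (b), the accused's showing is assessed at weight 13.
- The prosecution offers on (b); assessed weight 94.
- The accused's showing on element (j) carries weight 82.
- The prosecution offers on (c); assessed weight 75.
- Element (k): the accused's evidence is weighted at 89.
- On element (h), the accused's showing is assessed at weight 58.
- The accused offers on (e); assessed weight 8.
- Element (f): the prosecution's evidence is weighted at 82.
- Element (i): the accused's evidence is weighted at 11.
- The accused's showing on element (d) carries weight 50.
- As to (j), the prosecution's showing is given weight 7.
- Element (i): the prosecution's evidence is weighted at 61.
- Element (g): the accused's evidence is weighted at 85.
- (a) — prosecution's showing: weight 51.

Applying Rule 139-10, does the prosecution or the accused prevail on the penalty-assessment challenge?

— Issue I —
At Stage I.1 the prosecution must meet a preponderance (weight is at least 51): on (a) the weight is 51, which does reach 51, so (a) meets the standard.
  All elements met. The prosecution retains the burden for Stage I.2.
At Stage I.2 the prosecution must meet clear and convincing evidence (weight is at least 75): on (b) the weight is 94 less the opposing 13 gives net 81, ≥ 75, so (b) meets the standard; on (c) the weight is 75, ≥ 75, so (c) meets the standard.
  Stage I.2 is satisfied; the onus moves to the accused.
At Stage I.3 the accused must meet a preponderance (weight is at least 51): on (d) the weight is 50, which does not reach 51, so (d) does not meet the standard.
  Not every element is met, so the accused fails to carry Stage I.3.
The prosecution prevails on this issue.
— Issue II —
Stage II.1 — burden on prosecution; standard: a substantially-more-likely showing (weight is at least 73).
    (e): 98 − 8 = 90 ≥ 73 [met]
    (f): 82 ≥ 73 [met]
  The prosecution carries Stage II.1; the accused now bears the burden.
Stage II.2 — burden on accused; standard: a substantially-more-likely showing (weight is at least 73).
    (g): 85 ≥ 73 [met]
    (h): 58 < 73 [not met]
  The accused does not carry Stage II.2.
So the prosecution prevails on this issue.
— Issue III —
Stage III.1 — burden on prosecution; standard: the preponderance of the evidence (weight is at least 50).
    (i): 61 − 11 = 50 ≥ 50 [met]
  Stage III.1 is satisfied; the onus moves to the accused.
Stage III.2 — burden on accused; standard: a heightened civil standard (weight exceeds 75).
    (j): 82 − 7 = 75 ≤ 75 [not met]
    (k): 89 > 75 [met]
  Not every element is met, so the accused fails to carry Stage III.2.
The prosecution prevails on this issue.
Per-issue: Issue I → prosecution; Issue II → prosecution; Issue III → prosecution. The prosecution must prevail on every issue; overall, the prosecution prevails.

prosecution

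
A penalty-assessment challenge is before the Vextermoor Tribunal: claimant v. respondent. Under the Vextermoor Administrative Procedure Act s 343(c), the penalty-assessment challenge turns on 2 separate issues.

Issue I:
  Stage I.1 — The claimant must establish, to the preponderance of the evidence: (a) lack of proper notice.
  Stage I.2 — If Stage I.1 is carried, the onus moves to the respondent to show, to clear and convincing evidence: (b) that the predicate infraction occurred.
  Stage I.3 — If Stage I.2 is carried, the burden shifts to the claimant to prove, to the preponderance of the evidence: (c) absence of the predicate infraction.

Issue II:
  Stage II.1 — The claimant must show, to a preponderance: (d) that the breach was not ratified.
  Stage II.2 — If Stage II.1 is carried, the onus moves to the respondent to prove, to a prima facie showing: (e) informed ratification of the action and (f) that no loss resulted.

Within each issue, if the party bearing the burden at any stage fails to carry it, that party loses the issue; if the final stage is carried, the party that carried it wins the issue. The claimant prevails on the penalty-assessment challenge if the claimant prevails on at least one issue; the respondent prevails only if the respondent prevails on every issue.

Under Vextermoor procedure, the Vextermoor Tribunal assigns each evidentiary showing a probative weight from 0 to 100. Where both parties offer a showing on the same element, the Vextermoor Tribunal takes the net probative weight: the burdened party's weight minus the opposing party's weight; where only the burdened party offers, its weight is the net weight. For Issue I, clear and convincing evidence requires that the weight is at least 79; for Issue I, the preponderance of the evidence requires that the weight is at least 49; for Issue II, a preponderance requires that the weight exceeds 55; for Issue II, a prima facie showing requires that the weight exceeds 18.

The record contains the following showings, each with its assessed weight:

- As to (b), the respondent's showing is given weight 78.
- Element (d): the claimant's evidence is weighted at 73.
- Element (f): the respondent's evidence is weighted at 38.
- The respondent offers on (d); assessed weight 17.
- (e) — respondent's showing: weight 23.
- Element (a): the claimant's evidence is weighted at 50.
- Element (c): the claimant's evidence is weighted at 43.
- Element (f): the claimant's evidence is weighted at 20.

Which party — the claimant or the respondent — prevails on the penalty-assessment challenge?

— Issue I —
Stage I.1 (claimant, the preponderance of the evidence, weight is at least 49): (a) 50 ≥ 49 — meets.
  Stage I.1 is satisfied; the onus moves to the respondent.
Stage I.2 (respondent, clear and convincing evidence, weight is at least 79): (b) 78 < 79 — fails.
  Not every element is met, so the respondent fails to carry Stage I.2.
So the claimant prevails on this issue.
— Issue II —
Stage II.1 — burden on claimant; standard: a preponderance (weight exceeds 55).
    (d): 73 − 17 = 56 > 55 [met]
  The claimant carries Stage II.1; the respondent now bears the burden.
Stage II.2 — burden on respondent; standard: a prima facie showing (weight exceeds 18).
    (e): 23 > 18 [met]
    (f): 38 − 20 = 18 ≤ 18 [not met]
  Not every element is met, so the respondent fails to carry Stage II.2.
So the claimant prevails on this issue.
Per-issue: Issue I → claimant; Issue II → claimant. The claimant must prevail on at least one issue; overall, the claimant prevails.

claimant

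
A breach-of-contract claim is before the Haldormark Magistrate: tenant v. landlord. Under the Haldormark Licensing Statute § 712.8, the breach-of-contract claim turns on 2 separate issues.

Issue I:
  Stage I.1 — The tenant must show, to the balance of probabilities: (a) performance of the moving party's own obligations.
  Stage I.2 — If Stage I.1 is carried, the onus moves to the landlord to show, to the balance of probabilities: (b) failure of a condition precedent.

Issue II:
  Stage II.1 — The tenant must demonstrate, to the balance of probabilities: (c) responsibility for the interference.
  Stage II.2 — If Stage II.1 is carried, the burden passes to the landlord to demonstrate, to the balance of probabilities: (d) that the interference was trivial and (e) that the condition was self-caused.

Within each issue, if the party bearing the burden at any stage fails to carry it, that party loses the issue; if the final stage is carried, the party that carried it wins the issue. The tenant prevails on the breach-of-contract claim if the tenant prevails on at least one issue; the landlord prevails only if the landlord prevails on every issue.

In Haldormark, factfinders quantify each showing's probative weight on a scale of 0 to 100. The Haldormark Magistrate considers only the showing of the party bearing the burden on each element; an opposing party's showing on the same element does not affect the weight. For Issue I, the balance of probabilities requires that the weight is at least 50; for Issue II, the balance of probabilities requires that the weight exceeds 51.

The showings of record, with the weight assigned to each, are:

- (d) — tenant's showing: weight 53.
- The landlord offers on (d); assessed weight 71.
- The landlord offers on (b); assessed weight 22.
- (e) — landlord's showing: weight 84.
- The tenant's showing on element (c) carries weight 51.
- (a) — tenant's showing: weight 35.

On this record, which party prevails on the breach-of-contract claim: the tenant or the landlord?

landlord

— Issue I —
Stage I.1 (tenant, the balance of probabilities, weight is at least 50): (a) 35 < 50 — fails.
  Not every element is met, so the tenant fails to carry Stage I.1.
The analysis ends at Stage I.1; the landlord prevails on this issue.
— Issue II —
Stage II.1 (tenant, the balance of probabilities, weight exceeds 51): (c) 51 ≤ 51 — fails.
  Stage II.1 not carried; the tenant fails its burden.
The analysis ends at Stage II.1; the landlord prevails on this issue.
Per-issue: Issue I → landlord; Issue II → landlord. The tenant must prevail on at least one issue; overall, the landlord prevails.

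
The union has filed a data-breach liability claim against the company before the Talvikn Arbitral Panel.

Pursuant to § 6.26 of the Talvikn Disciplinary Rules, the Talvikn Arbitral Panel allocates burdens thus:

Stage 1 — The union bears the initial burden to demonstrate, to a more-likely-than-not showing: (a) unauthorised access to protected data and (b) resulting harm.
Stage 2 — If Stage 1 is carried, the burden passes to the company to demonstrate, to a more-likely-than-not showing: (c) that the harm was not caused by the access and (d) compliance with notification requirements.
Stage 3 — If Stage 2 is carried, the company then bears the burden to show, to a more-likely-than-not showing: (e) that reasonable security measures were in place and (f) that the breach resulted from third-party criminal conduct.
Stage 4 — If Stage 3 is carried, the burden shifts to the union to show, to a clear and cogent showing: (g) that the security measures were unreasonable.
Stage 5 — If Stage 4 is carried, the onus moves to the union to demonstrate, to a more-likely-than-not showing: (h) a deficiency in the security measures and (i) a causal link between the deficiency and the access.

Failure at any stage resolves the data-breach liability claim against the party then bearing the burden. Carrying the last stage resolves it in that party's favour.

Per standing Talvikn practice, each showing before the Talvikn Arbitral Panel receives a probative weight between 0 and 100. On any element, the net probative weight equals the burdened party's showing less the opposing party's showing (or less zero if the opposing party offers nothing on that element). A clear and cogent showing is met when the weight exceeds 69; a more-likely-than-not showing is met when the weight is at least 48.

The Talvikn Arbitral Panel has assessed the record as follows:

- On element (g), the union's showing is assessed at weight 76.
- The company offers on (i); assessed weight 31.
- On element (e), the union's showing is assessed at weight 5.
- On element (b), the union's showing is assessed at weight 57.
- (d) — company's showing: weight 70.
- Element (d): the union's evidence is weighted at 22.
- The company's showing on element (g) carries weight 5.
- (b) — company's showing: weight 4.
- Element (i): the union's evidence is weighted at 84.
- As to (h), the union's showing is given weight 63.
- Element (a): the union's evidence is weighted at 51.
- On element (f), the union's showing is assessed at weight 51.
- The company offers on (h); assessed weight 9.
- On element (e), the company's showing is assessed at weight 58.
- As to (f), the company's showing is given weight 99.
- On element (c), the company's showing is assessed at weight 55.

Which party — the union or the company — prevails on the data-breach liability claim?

union

Stage 1 (union, a more-likely-than-not showing, weight is at least 48): (a) 51 ≥ 48 — meets; (b) net 57−4=53 ≥ 48 — meets.
  All elements met. The burden passes to the company.
Stage 2 (company, a more-likely-than-not showing, weight is at least 48): (c) 55 ≥ 48 — meets; (d) net 70−22=48 ≥ 48 — meets.
  Stage 2 carried; the burden remains with the company.
Stage 3 (company, a more-likely-than-not showing, weight is at least 48): (e) net 58−5=53 ≥ 48 — meets; (f) net 99−51=48 ≥ 48 — meets.
  The company carries Stage 3; the union now bears the burden.
Stage 4 (union, a clear and cogent showing, weight exceeds 69): (g) net 76−5=71 > 69 — meets.
  Stage 4 is satisfied; the union continues to bear the burden.
Stage 5 (union, a more-likely-than-not showing, weight is at least 48): (h) net 63−9=54 ≥ 48 — meets; (i) net 84−31=53 ≥ 48 — meets.
  The union carries the last stage.
All stages carried — the union prevails.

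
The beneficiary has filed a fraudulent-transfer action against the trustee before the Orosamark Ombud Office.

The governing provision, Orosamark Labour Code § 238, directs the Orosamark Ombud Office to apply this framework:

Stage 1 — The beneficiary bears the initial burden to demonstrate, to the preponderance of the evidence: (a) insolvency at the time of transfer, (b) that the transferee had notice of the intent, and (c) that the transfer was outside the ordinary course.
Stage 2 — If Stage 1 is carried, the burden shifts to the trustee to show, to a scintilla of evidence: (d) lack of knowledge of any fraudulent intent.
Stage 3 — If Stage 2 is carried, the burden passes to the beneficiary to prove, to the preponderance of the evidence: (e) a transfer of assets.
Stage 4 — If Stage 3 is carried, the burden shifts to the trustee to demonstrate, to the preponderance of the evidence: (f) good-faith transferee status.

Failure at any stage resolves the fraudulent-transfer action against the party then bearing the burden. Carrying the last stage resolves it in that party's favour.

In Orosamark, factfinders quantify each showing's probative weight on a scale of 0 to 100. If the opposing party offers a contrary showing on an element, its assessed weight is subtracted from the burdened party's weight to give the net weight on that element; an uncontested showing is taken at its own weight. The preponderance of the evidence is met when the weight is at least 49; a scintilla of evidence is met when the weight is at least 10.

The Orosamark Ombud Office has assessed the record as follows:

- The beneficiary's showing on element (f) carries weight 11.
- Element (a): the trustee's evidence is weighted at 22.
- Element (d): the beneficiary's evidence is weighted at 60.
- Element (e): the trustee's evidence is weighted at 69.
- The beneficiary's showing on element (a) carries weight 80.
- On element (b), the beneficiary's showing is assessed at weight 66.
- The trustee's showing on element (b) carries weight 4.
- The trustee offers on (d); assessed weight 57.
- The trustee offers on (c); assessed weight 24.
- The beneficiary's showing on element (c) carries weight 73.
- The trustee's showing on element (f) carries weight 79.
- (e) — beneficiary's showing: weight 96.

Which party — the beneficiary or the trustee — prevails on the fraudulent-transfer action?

beneficiary

Stage 1 — burden on beneficiary; standard: the preponderance of the evidence (weight is at least 49).
    (a): 80 − 22 = 58 ≥ 49 [met]
    (b): 66 − 4 = 62 ≥ 49 [met]
    (c): 73 − 24 = 49 ≥ 49 [met]
  Stage 1 carried; the burden shifts to the trustee.
Stage 2 — burden on trustee; standard: a scintilla of evidence (weight is at least 10).
    (d): 57 − 60 = -3 < 10 [not met]
  Not every element is met, so the trustee fails to carry Stage 2.
So the beneficiary prevails.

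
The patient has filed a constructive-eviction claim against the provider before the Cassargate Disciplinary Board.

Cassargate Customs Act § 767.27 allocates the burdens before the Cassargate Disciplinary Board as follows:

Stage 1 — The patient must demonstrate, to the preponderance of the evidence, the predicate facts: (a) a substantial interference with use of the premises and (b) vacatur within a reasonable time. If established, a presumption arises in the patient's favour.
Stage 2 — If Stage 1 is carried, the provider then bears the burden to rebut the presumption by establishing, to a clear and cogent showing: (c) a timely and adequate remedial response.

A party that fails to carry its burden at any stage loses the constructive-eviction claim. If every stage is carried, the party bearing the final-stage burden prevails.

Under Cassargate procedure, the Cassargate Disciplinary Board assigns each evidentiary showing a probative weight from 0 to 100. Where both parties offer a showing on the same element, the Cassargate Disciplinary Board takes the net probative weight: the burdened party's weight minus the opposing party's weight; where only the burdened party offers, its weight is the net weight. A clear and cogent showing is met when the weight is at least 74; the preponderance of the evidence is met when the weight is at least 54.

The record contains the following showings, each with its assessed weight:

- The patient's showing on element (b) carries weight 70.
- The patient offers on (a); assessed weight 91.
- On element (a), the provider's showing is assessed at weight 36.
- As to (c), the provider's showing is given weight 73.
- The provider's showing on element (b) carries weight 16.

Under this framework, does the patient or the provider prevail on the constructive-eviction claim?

patient

Stage 1 — burden on patient; standard: the preponderance of the evidence (weight is at least 54).
    (a): 91 − 36 = 55 ≥ 54 [met]
    (b): 70 − 16 = 54 ≥ 54 [met]
  Stage 1 is satisfied; the onus moves to the provider.
Stage 2 — burden on provider; standard: a clear and cogent showing (weight is at least 74).
    (c): 73 < 74 [not met]
  Not every element is met, so the provider fails to carry Stage 2.
The analysis ends at Stage 2; the patient prevails.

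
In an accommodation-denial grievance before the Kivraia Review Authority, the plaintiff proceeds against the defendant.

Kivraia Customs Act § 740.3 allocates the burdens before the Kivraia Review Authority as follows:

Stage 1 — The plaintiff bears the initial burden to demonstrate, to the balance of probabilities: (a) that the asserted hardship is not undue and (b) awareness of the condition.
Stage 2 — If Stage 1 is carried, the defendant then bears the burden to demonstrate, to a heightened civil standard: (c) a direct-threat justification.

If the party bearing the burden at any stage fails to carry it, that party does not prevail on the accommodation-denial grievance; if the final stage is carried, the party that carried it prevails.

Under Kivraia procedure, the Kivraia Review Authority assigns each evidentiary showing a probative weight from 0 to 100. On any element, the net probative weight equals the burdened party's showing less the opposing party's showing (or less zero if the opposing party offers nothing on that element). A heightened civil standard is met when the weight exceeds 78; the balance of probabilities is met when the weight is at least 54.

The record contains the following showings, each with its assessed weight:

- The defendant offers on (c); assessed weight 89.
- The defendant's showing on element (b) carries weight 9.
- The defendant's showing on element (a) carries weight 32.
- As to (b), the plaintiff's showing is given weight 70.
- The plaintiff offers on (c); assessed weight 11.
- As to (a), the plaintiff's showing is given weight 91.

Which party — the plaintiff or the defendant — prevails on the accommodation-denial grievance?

plaintiff

At Stage 1 the plaintiff must meet the balance of probabilities (weight is at least 54): on (a) the weight is 91 less the opposing 32 gives net 59, which does reach 54, so (a) meets the standard; on (b) the weight is 70 less the opposing 9 gives net 61, ≥ 54, so (b) meets the standard.
  All elements met. The burden passes to the defendant.
At Stage 2 the defendant must meet a heightened civil standard (weight exceeds 78): on (c) the weight is 89 less the opposing 11 gives net 78, which does not exceed 78, so (c) does not meet the standard.
  Stage 2 not carried; the defendant fails its burden.
The plaintiff prevails.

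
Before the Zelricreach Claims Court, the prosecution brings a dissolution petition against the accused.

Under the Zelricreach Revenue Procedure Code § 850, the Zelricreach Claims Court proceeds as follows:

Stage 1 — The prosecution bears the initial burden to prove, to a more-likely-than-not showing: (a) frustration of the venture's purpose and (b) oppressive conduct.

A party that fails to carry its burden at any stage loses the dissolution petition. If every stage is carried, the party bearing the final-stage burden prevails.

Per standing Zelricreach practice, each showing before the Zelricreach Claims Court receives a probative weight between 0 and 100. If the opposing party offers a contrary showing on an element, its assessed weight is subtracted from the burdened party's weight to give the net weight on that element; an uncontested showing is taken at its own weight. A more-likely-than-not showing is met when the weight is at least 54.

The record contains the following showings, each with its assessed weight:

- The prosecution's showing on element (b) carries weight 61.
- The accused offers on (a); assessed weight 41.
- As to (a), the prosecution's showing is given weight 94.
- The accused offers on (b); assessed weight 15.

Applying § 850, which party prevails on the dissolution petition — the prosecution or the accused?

At Stage 1 the prosecution must meet a more-likely-than-not showing (weight is at least 54): on (a) the weight is 94 less the opposing 41 gives net 53, < 54, so (a) does not meet the standard; on (b) the weight is 61 less the opposing 15 gives net 46, < 54, so (b) does not meet the standard.
  Not every element is met, so the prosecution fails to carry Stage 1.
The accused prevails.

accused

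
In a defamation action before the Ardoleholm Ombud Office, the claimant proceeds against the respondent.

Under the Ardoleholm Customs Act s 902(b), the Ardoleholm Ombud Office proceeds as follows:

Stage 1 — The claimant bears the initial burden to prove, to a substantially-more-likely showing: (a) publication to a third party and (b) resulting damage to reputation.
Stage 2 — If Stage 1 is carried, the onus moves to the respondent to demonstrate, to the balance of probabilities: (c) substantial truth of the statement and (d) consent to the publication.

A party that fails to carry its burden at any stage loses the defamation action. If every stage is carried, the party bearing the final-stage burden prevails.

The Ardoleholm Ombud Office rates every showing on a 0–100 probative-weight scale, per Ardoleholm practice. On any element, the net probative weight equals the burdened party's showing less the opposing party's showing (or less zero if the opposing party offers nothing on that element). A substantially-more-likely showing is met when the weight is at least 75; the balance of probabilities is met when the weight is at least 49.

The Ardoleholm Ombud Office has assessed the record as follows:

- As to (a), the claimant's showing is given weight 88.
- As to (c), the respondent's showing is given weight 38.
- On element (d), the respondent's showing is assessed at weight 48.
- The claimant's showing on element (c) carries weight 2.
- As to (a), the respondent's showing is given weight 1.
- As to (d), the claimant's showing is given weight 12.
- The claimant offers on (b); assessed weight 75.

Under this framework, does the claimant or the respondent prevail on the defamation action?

claimant

At Stage 1 the claimant must meet a substantially-more-likely showing (weight is at least 75): on (a) the weight is 88 less the opposing 1 gives net 87, ≥ 75, so (a) meets the standard; on (b) the weight is 75, which does reach 75, so (b) meets the standard.
  Stage 1 carried; the burden shifts to the respondent.
At Stage 2 the respondent must meet the balance of probabilities (weight is at least 49): on (c) the weight is 38 less the opposing 2 gives net 36, < 49, so (c) does not meet the standard; on (d) the weight is 48 less the opposing 12 gives net 36, < 49, so (d) does not meet the standard.
  Not every element is met, so the respondent fails to carry Stage 2.
So the claimant prevails.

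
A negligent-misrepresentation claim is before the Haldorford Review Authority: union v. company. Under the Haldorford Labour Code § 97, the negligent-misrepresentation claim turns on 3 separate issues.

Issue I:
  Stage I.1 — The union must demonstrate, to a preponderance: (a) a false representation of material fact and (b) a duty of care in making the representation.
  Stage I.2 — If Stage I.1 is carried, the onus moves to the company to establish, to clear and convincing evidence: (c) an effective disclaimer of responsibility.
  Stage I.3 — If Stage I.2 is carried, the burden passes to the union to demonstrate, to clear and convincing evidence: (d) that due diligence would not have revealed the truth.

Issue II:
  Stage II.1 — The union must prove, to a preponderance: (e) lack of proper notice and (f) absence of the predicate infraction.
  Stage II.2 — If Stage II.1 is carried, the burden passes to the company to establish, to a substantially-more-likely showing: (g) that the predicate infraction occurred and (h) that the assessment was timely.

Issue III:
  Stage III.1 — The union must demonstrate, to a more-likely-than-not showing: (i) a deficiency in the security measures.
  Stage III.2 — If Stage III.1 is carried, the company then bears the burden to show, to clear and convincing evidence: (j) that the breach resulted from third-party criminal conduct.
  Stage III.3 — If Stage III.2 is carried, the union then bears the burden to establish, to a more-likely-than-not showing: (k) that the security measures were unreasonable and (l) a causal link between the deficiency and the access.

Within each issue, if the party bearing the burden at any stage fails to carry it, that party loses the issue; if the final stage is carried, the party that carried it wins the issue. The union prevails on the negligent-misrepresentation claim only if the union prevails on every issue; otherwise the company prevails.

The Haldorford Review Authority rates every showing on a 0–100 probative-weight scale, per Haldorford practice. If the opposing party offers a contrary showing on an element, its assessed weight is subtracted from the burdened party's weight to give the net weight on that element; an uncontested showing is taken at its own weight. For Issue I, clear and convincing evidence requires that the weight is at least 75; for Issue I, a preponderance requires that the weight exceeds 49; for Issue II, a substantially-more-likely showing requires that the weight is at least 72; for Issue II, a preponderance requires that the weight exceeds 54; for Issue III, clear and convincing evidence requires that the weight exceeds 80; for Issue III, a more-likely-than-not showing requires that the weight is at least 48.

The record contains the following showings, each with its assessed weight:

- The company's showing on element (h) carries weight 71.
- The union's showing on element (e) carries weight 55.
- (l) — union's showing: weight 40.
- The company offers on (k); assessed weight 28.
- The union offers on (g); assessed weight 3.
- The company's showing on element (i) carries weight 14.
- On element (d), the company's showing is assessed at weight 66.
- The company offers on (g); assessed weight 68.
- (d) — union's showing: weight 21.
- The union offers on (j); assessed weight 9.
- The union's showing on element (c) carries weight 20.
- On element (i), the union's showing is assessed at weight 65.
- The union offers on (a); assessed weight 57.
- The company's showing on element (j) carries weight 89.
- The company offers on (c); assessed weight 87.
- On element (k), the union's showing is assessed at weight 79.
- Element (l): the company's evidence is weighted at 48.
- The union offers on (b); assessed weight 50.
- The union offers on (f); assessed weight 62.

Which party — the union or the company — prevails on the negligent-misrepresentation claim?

union

— Issue I —
At Stage I.1 the union must meet a preponderance (weight exceeds 49): on (a) the weight is 57, > 49, so (a) meets the standard; on (b) the weight is 50, > 49, so (b) meets the standard.
  Stage I.1 carried; the burden shifts to the company.
At Stage I.2 the company must meet clear and convincing evidence (weight is at least 75): on (c) the weight is 87 less the opposing 20 gives net 67, < 75, so (c) does not meet the standard.
  Not every element is met, so the company fails to carry Stage I.2.
The union prevails on this issue.
— Issue II —
Stage II.1 — burden on union; standard: a preponderance (weight exceeds 54).
    (e): 55 > 54 [met]
    (f): 62 > 54 [met]
  The union carries Stage II.1; the company now bears the burden.
Stage II.2 — burden on company; standard: a substantially-more-likely showing (weight is at least 72).
    (g): 68 − 3 = 65 < 72 [not met]
    (h): 71 < 72 [not met]
  Stage II.2 not carried; the company fails its burden.
The union prevails on this issue.
— Issue III —
Stage III.1 — burden on union; standard: a more-likely-than-not showing (weight is at least 48).
    (i): 65 − 14 = 51 ≥ 48 [met]
  Stage III.1 is satisfied; the onus moves to the company.
Stage III.2 — burden on company; standard: clear and convincing evidence (weight exceeds 80).
    (j): 89 − 9 = 80 ≤ 80 [not met]
  Stage III.2 not carried; the company fails its burden.
The union prevails on this issue.
Per-issue: Issue I → union; Issue II → union; Issue III → union. The union must prevail on every issue; overall, the union prevails.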